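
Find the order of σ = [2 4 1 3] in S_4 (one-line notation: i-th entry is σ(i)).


Cycle decomposition: (1 2 4 3)
Cycle lengths: 4
Order = lcm(4) = 4

ord(σ) = 4


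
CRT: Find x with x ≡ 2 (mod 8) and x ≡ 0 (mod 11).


m₁ = 8, m₂ = 11, gcd = 1, so CRT applies. M = m₁·m₂ = 88
Let M₁ = M/m₁ = 11, M₂ = M/m₂ = 8
Find y₁ ≡ M₁⁻¹ (mod m₁): 11⁻¹ ≡ 3 (mod 8)
Find y₂ ≡ M₂⁻¹ (mod m₂): 8⁻¹ ≡ 7 (mod 11)
x = a₁·M₁·y₁ + a₂·M₂·y₂ = 2·11·3 + 0·8·7 = 66
Reduce mod 88: x ≡ 66
Check: 66 mod 8 = 2 ✓, 66 mod 11 = 0 ✓

x ≡ 66 (mod 88)


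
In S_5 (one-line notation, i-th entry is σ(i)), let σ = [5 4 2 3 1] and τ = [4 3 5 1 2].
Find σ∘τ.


σ∘τ: apply τ first, then σ
1 →τ 4 →σ 3
2 →τ 3 →σ 2
3 →τ 5 →σ 1
4 →τ 1 →σ 5
5 →τ 2 →σ 4

σ∘τ = [3 2 1 5 4]


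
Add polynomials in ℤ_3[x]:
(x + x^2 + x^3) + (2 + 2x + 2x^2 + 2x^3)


Add coefficients mod 3:
x^0: 0 + 2 = 2 (mod 3)
x^1: 1 + 2 = 0 (mod 3)
x^2: 1 + 2 = 0 (mod 3)
x^3: 1 + 2 = 0 (mod 3)
Result: 2

f + g = 2


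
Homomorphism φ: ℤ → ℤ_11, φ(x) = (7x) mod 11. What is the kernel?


Kernel = preimage of identity
ker(φ) = {x ∈ ℤ : 7x ≡ 0 (mod 11)}. gcd(7,11) = 1, so 7x ≡ 0 (mod 11) ⟺ x ≡ 0 (mod 11/1 = 11). Hence ker(φ) = 11ℤ

ker(φ) = 11ℤ


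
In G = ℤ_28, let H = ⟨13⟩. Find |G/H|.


|⟨13⟩| = n / gcd(13, 28) = 28 / 1 = 28
H is normal (ℤ_28 is abelian).
|G/H| = |G| / |H| = 28 / 28 = 1

|G/H| = 1


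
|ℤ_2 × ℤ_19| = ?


|A × B| = |A| · |B|
|ℤ_2 × ℤ_19| = 2 × 19 = 38

|ℤ_2 × ℤ_19| = 38


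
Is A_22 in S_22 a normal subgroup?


H = A_22 in S_22
A_22 has index 2 in S_22, and every subgroup of index 2 is normal

Yes, normal subgroup


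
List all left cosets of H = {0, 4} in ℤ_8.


H = {0, 4}, |H| = 2
Number of cosets = |G|/|H| = 8/2 = 4
0 + H = {0, 4}
1 + H = {1, 5}
2 + H = {2, 6}
3 + H = {3, 7}

Cosets: 0+H={0,4}; 1+H={1,5}; 2+H={2,6}; 3+H={3,7}


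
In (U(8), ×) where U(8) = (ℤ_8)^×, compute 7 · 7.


Operation: multiplication mod 8
7 · 7 = (a × b) mod 8 with a = 7, b = 7

7 · 7 = 1


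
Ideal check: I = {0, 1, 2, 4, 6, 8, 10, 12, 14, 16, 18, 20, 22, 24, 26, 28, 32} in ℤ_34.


Check ideal conditions for I = {0, 1, 2, 4, 6, 8, 10, 12, 14, 16, 18, 20, 22, 24, 26, 28, 32} in ℤ_34:
(1) I is an additive subgroup? No
(2) For r ∈ ℤ_34 and a ∈ I: r·a ∈ I? No  [counterexample: r=2, a=32, r·a mod 34 = 30 ∉ I]

No, I is not an ideal of ℤ_34


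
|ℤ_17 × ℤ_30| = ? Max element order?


|ℤ_17 × ℤ_30| = 17 × 30 = 510
Max element order = lcm(17,30) = 510
Cyclic? Yes (gcd=1)

|ℤ_17×ℤ_30| = 510, max element order = 510


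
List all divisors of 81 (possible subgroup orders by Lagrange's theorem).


Lagrange's theorem: |H| divides |G|
|G| = 81
Divisors of 81: 1, 3, 9, 27, 81

Possible subgroup orders: {1, 3, 9, 27, 81}


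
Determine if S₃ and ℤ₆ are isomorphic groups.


Comparing S₃ and ℤ₆:
S₃ is non-abelian, ℤ₆ is abelian

No, S₃ ≇ ℤ₆


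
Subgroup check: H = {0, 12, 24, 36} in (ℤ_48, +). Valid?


Subgroup test for H = {0, 12, 24, 36} in (ℤ_48, +):
(1) 0 ∈ H? Yes
(2) Closure: for all a,b ∈ H, (a+b) mod 48 ∈ H? Yes
(3) Inverses: for all a ∈ H, -a mod 48 ∈ H? Yes

Yes, H is a subgroup of ℤ_48


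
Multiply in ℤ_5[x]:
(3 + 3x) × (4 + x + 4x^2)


Expand and collect like terms; reduce coefficients mod 5:
x^0: 3·4 = 12 ≡ 2 (mod 5)
x^1: 3·1 + 3·4 = 15 ≡ 0 (mod 5)
x^2: 3·4 + 3·1 = 15 ≡ 0 (mod 5)
x^3: 3·4 = 12 ≡ 2 (mod 5)
Result: 2 + 2x^3

f · g = 2 + 2x^3


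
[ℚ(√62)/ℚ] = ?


√62 has minimal polynomial x² - 62 (irreducible over ℚ since 62 is squarefree)

[ℚ(√62)/ℚ] = 2


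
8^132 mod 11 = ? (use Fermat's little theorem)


Fermat's little theorem: if p is prime and gcd(a,p)=1, then a^(p-1) ≡ 1 (mod p)
p = 11 is prime, gcd(8,11) = 1
Reduce exponent: 132 mod 10 = 2
So 8^132 ≡ 8^2 (mod 11)
8^2 mod 11 = 9

8^132 ≡ 9 (mod 11)


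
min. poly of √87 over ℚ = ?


√87 satisfies x² - 87 = 0, irreducible over ℚ since 87 is squarefree

Minimal polynomial: x² - 87


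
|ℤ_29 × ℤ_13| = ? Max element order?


|ℤ_29 × ℤ_13| = 29 × 13 = 377
Max element order = lcm(29,13) = 377
Cyclic? Yes (gcd=1)

|ℤ_29×ℤ_13| = 377, max element order = 377


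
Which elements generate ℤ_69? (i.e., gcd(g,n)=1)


g generates ℤ_n iff gcd(g,n) = 1
Prime factors of 69: 3, 23
Generators are g ∈ {1,...,68} not divisible by any of these primes.
Generators: {1, 2, 4, 5, 7, 8, 10, 11, 13, 14, 16, 17, 19, 20, 22, 25, 26, 28, 29, 31, 32, 34, 35, 37, 38, 40, 41, 43, 44, 47, 49, 50, 52, 53, 55, 56, 58, 59, 61, 62, 64, 65, 67, 68}
Number of generators = φ(69) = 44

Generators of ℤ_69 = {1, 2, 4, 5, 7, 8, 10, 11, 13, 14, 16, 17, 19, 20, 22, 25, 26, 28, 29, 31, 32, 34, 35, 37, 38, 40, 41, 43, 44, 47, 49, 50, 52, 53, 55, 56, 58, 59, 61, 62, 64, 65, 67, 68}


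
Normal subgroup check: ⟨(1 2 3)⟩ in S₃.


H = ⟨(1 2 3)⟩ in S₃
⟨(1 2 3)⟩ has order 3 and index 2 in S₃; index-2 subgroups are normal

Yes, normal subgroup


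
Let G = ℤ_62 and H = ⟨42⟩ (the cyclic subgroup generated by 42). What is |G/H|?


|⟨42⟩| = n / gcd(42, 62) = 62 / 2 = 31
H is normal (ℤ_62 is abelian).
|G/H| = |G| / |H| = 62 / 31 = 2

|G/H| = 2


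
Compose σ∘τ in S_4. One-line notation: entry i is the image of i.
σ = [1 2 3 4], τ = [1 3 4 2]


σ∘τ: apply τ first, then σ
1 →τ 1 →σ 1
2 →τ 3 →σ 3
3 →τ 4 →σ 4
4 →τ 2 →σ 2

σ∘τ = [1 3 4 2]


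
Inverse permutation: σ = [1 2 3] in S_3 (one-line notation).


To find σ⁻¹, swap domain and range:
σ(1) = 1 → σ⁻¹(1) = 1
σ(2) = 2 → σ⁻¹(2) = 2
σ(3) = 3 → σ⁻¹(3) = 3

σ⁻¹ = [1 2 3]


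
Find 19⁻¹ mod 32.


Use the extended Euclidean algorithm to write 1 = 19·s + 32·t; then s mod 32 is the inverse.
Euclidean algorithm:
  19 = 0·32 + 19
  32 = 1·19 + 13
  19 = 1·13 + 6
  13 = 2·6 + 1
  6 = 6·1 + 0
gcd(19,32) = 1
Back-substitution gives: 19·(-5) + 32·(3) = 1
So 19⁻¹ ≡ -5 ≡ 27 (mod 32)
Check: 19 × 27 = 513 ≡ 1 (mod 32) ✓

19⁻¹ ≡ 27 (mod 32)


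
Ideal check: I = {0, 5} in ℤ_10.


Check ideal conditions for I = {0, 5} in ℤ_10:
(1) I is an additive subgroup? Yes
(2) For r ∈ ℤ_10 and a ∈ I: r·a ∈ I? Yes

Yes, I is an ideal of ℤ_10


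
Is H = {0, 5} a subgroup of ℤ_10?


Subgroup test for H = {0, 5} in (ℤ_10, +):
(1) 0 ∈ H? Yes
(2) Closure: for all a,b ∈ H, (a+b) mod 10 ∈ H? Yes
(3) Inverses: for all a ∈ H, -a mod 10 ∈ H? Yes

Yes, H is a subgroup of ℤ_10


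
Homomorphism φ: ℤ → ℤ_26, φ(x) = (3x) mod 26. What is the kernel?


Kernel = preimage of identity
ker(φ) = {x ∈ ℤ : 3x ≡ 0 (mod 26)}. gcd(3,26) = 1, so 3x ≡ 0 (mod 26) ⟺ x ≡ 0 (mod 26/1 = 26). Hence ker(φ) = 26ℤ

ker(φ) = 26ℤ


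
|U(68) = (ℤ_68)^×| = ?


U(n) is the group of units mod n; |U(n)| = φ(n)
|U(68)| = φ(68) = 32

|U(68) = (ℤ_68)^×| = 32


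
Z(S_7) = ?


Z(G) = {g ∈ G | gx = xg for all x ∈ G}
S_n is non-abelian for n ≥ 3; Z(S_7) is trivial

Z(S_7) = {e}


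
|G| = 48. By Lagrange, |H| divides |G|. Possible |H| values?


Lagrange's theorem: |H| divides |G|
|G| = 48
Divisors of 48: 1, 2, 3, 4, 6, 8, 12, 16, 24, 48

Possible subgroup orders: {1, 2, 3, 4, 6, 8, 12, 16, 24, 48}


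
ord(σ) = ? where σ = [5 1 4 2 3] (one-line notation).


Cycle decomposition: (1 5 3 4 2)
Cycle lengths: 5
Order = lcm(5) = 5

ord(σ) = 5


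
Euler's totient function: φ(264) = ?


Factor n: 264 = 2^3 × 3 × 11
φ(n) = n · ∏(1 - 1/p) over distinct primes p | n
φ(264) = 264 · (1 - 1/2) · (1 - 1/3) · (1 - 1/11) = 80

φ(264) = 80


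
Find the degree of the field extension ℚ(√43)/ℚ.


√43 has minimal polynomial x² - 43 (irreducible over ℚ since 43 is squarefree)

[ℚ(√43)/ℚ] = 2


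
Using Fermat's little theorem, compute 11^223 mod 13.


Fermat's little theorem: if p is prime and gcd(a,p)=1, then a^(p-1) ≡ 1 (mod p)
p = 13 is prime, gcd(11,13) = 1
Reduce exponent: 223 mod 12 = 7
So 11^223 ≡ 11^7 (mod 13)
11^7 mod 13 = 2

11^223 ≡ 2 (mod 13)


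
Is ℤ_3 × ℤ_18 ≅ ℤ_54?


Comparing ℤ_3 × ℤ_18 and ℤ_54:
gcd(3,18) = 3 ≠ 1. Max element order in ℤ_3×ℤ_18 is lcm(3,18) = 18 < 54, so it has no element of order 54

No, ℤ_3 × ℤ_18 ≇ ℤ_54


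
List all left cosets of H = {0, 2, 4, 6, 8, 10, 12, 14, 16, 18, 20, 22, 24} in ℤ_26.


H = {0, 2, 4, 6, 8, 10, 12, 14, 16, 18, 20, 22, 24}, |H| = 13
Number of cosets = |G|/|H| = 26/13 = 2
0 + H = {0, 2, 4, 6, 8, 10, 12, 14, 16, 18, 20, 22, 24}
1 + H = {1, 3, 5, 7, 9, 11, 13, 15, 17, 19, 21, 23, 25}

Cosets: 0+H={0,2,4,6,8,10,12,14,16,18,20,22,24}; 1+H={1,3,5,7,9,11,13,15,17,19,21,23,25}


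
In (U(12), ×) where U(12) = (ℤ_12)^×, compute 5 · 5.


Operation: multiplication mod 12
5 · 5 = (a × b) mod 12 with a = 5, b = 5

5 · 5 = 1


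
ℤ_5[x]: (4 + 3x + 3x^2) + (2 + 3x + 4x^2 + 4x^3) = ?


Add coefficients mod 5:
x^0: 4 + 2 = 1 (mod 5)
x^1: 3 + 3 = 1 (mod 5)
x^2: 3 + 4 = 2 (mod 5)
x^3: 0 + 4 = 4 (mod 5)
Result: 1 + x + 2x^2 + 4x^3

f + g = 1 + x + 2x^2 + 4x^3


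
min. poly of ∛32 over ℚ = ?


∛32 satisfies x³ - 32 = 0, irreducible over ℚ (no rational root; 32 is not a perfect cube)

Minimal polynomial: x³ - 32


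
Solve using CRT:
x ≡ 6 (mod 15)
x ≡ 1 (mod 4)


m₁ = 15, m₂ = 4, gcd = 1, so CRT applies. M = m₁·m₂ = 60
Let M₁ = M/m₁ = 4, M₂ = M/m₂ = 15
Find y₁ ≡ M₁⁻¹ (mod m₁): 4⁻¹ ≡ 4 (mod 15)
Find y₂ ≡ M₂⁻¹ (mod m₂): 15⁻¹ ≡ 3 (mod 4)
x = a₁·M₁·y₁ + a₂·M₂·y₂ = 6·4·4 + 1·15·3 = 141
Reduce mod 60: x ≡ 21
Check: 21 mod 15 = 6 ✓, 21 mod 4 = 1 ✓

x ≡ 21 (mod 60)


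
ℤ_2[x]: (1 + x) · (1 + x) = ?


Expand and collect like terms; reduce coefficients mod 2:
x^0: 1·1 = 1 ≡ 1 (mod 2)
x^1: 1·1 + 1·1 = 2 ≡ 0 (mod 2)
x^2: 1·1 = 1 ≡ 1 (mod 2)
Result: 1 + x^2

f · g = 1 + x^2


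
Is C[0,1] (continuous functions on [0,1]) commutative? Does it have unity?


pointwise +,× is commutative with unity (constant 1); but bump functions with disjoint support multiply to 0 — zero divisors, so not an integral domain
Commutative: Yes
Integral domain: No
Has unity: Yes

C[0,1] (continuous functions on [0,1]): Commutative=Yes, Unity=Yes


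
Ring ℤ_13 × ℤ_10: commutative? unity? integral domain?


Direct product ring; commutative with unity (1,1); but (1,0)·(0,1) = (0,0) gives zero divisors, so not an integral domain
Commutative: Yes
Integral domain: No
Has unity: Yes

ℤ_13 × ℤ_10: Commutative=Yes, Unity=Yes


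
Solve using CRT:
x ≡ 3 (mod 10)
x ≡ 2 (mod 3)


m₁ = 10, m₂ = 3, gcd = 1, so CRT applies. M = m₁·m₂ = 30
Let M₁ = M/m₁ = 3, M₂ = M/m₂ = 10
Find y₁ ≡ M₁⁻¹ (mod m₁): 3⁻¹ ≡ 7 (mod 10)
Find y₂ ≡ M₂⁻¹ (mod m₂): 10⁻¹ ≡ 1 (mod 3)
x = a₁·M₁·y₁ + a₂·M₂·y₂ = 3·3·7 + 2·10·1 = 83
Reduce mod 30: x ≡ 23
Check: 23 mod 10 = 3 ✓, 23 mod 3 = 2 ✓

x ≡ 23 (mod 30)


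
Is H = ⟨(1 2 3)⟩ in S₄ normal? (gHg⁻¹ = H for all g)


H = ⟨(1 2 3)⟩ in S₄
(1 4)(1 2 3)(1 4)⁻¹ = (4 2 3) ∉ ⟨(1 2 3)⟩

No, not a normal subgroup


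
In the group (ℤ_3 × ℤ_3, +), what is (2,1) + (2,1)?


Operation: componentwise addition mod (3, 3)
(2,1) + (2,1) = ((a₁+b₁) mod 3, (a₂+b₂) mod 3) with a = (2,1), b = (2,1)

(2,1) + (2,1) = (1,2)


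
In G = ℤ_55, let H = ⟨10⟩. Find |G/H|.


|⟨10⟩| = n / gcd(10, 55) = 55 / 5 = 11
H is normal (ℤ_55 is abelian).
|G/H| = |G| / |H| = 55 / 11 = 5

|G/H| = 5


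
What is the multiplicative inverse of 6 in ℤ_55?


Use the extended Euclidean algorithm to write 1 = 6·s + 55·t; then s mod 55 is the inverse.
Euclidean algorithm:
  6 = 0·55 + 6
  55 = 9·6 + 1
  6 = 6·1 + 0
gcd(6,55) = 1
Back-substitution gives: 6·(-9) + 55·(1) = 1
So 6⁻¹ ≡ -9 ≡ 46 (mod 55)
Check: 6 × 46 = 276 ≡ 1 (mod 55) ✓

6⁻¹ ≡ 46 (mod 55)


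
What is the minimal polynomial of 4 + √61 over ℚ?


Let α = 4 + √61. Then α - 4 = √61, so (α - 4)² = 61, giving α² - 8α - 45 = 0. Degree 2 and α ∉ ℚ, so this is the minimal polynomial.

Minimal polynomial: x² - 8x - 45


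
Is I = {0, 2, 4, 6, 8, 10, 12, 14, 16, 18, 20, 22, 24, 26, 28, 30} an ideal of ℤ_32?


Check ideal conditions for I = {0, 2, 4, 6, 8, 10, 12, 14, 16, 18, 20, 22, 24, 26, 28, 30} in ℤ_32:
(1) I is an additive subgroup? Yes
(2) For r ∈ ℤ_32 and a ∈ I: r·a ∈ I? Yes

Yes, I is an ideal of ℤ_32


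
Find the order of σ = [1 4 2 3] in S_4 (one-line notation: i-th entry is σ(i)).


Cycle decomposition: (2 4 3)
Cycle lengths: 3
Order = lcm(3) = 3

ord(σ) = 3


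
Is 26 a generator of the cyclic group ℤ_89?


g generates ℤ_n iff gcd(g, n) = 1
gcd(26, 89) = 1
Since gcd = 1, 26 is a generator.

Yes, 26 generates ℤ_89


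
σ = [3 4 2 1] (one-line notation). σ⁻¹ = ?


To find σ⁻¹, swap domain and range:
σ(1) = 3 → σ⁻¹(3) = 1
σ(2) = 4 → σ⁻¹(4) = 2
σ(3) = 2 → σ⁻¹(2) = 3
σ(4) = 1 → σ⁻¹(1) = 4

σ⁻¹ = [4 3 1 2]


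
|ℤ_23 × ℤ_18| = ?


|A × B| = |A| · |B|
|ℤ_23 × ℤ_18| = 23 × 18 = 414

|ℤ_23 × ℤ_18| = 414


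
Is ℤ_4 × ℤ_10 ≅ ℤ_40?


Comparing ℤ_4 × ℤ_10 and ℤ_40:
gcd(4,10) = 2 ≠ 1. Max element order in ℤ_4×ℤ_10 is lcm(4,10) = 20 < 40, so it has no element of order 40

No, ℤ_4 × ℤ_10 ≇ ℤ_40


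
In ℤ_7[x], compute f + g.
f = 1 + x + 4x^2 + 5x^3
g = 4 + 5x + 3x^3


Add coefficients mod 7:
x^0: 1 + 4 = 5 (mod 7)
x^1: 1 + 5 = 6 (mod 7)
x^2: 4 + 0 = 4 (mod 7)
x^3: 5 + 3 = 1 (mod 7)
Result: 5 + 6x + 4x^2 + x^3

f + g = 5 + 6x + 4x^2 + x^3


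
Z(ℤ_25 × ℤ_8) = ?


Z(G) = {g ∈ G | gx = xg for all x ∈ G}
Direct product of abelian groups is abelian, so Z(G) = G

Z(ℤ_25 × ℤ_8) = ℤ_25 × ℤ_8


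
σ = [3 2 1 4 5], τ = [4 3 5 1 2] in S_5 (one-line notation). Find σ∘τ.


σ∘τ: apply τ first, then σ
1 →τ 4 →σ 4
2 →τ 3 →σ 1
3 →τ 5 →σ 5
4 →τ 1 →σ 3
5 →τ 2 →σ 2

σ∘τ = [4 1 5 3 2]


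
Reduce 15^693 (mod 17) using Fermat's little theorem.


Fermat's little theorem: if p is prime and gcd(a,p)=1, then a^(p-1) ≡ 1 (mod p)
p = 17 is prime, gcd(15,17) = 1
Reduce exponent: 693 mod 16 = 5
So 15^693 ≡ 15^5 (mod 17)
15^5 mod 17 = 2

15^693 ≡ 2 (mod 17)


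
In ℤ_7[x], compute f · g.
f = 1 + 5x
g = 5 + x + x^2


Expand and collect like terms; reduce coefficients mod 7:
x^0: 1·5 = 5 ≡ 5 (mod 7)
x^1: 1·1 + 5·5 = 26 ≡ 5 (mod 7)
x^2: 1·1 + 5·1 = 6 ≡ 6 (mod 7)
x^3: 5·1 = 5 ≡ 5 (mod 7)
Result: 5 + 5x + 6x^2 + 5x^3

f · g = 5 + 5x + 6x^2 + 5x^3


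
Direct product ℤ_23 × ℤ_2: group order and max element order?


|ℤ_23 × ℤ_2| = 23 × 2 = 46
Max element order = lcm(23,2) = 46
Cyclic? Yes (gcd=1)

|ℤ_23×ℤ_2| = 46, max element order = 46


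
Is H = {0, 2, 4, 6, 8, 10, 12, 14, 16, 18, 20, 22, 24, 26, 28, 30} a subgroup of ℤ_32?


Subgroup test for H = {0, 2, 4, 6, 8, 10, 12, 14, 16, 18, 20, 22, 24, 26, 28, 30} in (ℤ_32, +):
(1) 0 ∈ H? Yes
(2) Closure: for all a,b ∈ H, (a+b) mod 32 ∈ H? Yes
(3) Inverses: for all a ∈ H, -a mod 32 ∈ H? Yes

Yes, H is a subgroup of ℤ_32


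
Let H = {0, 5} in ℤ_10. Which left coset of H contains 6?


6 + H = {6 + h (mod 10) : h ∈ H}
6+0=6, 6+5=1
6 + H = {1, 6} = 1 + H

6 + H = {1, 6}


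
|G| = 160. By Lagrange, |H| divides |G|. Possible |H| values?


Lagrange's theorem: |H| divides |G|
|G| = 160
Divisors of 160: 1, 2, 4, 5, 8, 10, 16, 20, 32, 40, 80, 160

Possible subgroup orders: {1, 2, 4, 5, 8, 10, 16, 20, 32, 40, 80, 160}


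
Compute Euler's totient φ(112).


Factor n: 112 = 2^4 × 7
φ(n) = n · ∏(1 - 1/p) over distinct primes p | n
φ(112) = 112 · (1 - 1/2) · (1 - 1/7) = 48

φ(112) = 48


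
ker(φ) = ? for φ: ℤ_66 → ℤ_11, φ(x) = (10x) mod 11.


Kernel = preimage of identity
ker(φ) = {x ∈ ℤ_66 : 10x ≡ 0 (mod 11)}. Since 11 | 66, φ is well-defined. The kernel is the cyclic subgroup ⟨11⟩ of ℤ_66 (order 6), i.e. {0, 11, 22, 33, 44, 55}

ker(φ) = {0, 11, 22, 33, 44, 55}


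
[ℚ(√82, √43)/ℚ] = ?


[ℚ(√82,√43):ℚ] = [ℚ(√82,√43):ℚ(√82)]·[ℚ(√82):ℚ] = 2·2 = 4

[ℚ(√82, √43)/ℚ] = 4


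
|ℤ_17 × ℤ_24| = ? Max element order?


|ℤ_17 × ℤ_24| = 17 × 24 = 408
Max element order = lcm(17,24) = 408
Cyclic? Yes (gcd=1)

|ℤ_17×ℤ_24| = 408, max element order = 408


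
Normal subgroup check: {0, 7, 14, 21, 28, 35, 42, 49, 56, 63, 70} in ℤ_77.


H = {0, 7, 14, 21, 28, 35, 42, 49, 56, 63, 70} in ℤ_77
ℤ_77 is abelian; every subgroup of an abelian group is normal

Yes, normal subgroup


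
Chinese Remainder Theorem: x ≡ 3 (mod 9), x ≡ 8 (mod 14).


m₁ = 9, m₂ = 14, gcd = 1, so CRT applies. M = m₁·m₂ = 126
Let M₁ = M/m₁ = 14, M₂ = M/m₂ = 9
Find y₁ ≡ M₁⁻¹ (mod m₁): 14⁻¹ ≡ 2 (mod 9)
Find y₂ ≡ M₂⁻¹ (mod m₂): 9⁻¹ ≡ 11 (mod 14)
x = a₁·M₁·y₁ + a₂·M₂·y₂ = 3·14·2 + 8·9·11 = 876
Reduce mod 126: x ≡ 120
Check: 120 mod 9 = 3 ✓, 120 mod 14 = 8 ✓

x ≡ 120 (mod 126)


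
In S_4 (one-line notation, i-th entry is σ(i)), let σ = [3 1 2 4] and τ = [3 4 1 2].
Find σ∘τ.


σ∘τ: apply τ first, then σ
1 →τ 3 →σ 2
2 →τ 4 →σ 4
3 →τ 1 →σ 3
4 →τ 2 →σ 1

σ∘τ = [2 4 3 1]


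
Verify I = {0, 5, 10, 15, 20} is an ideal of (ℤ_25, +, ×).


Check ideal conditions for I = {0, 5, 10, 15, 20} in ℤ_25:
(1) I is an additive subgroup? Yes
(2) For r ∈ ℤ_25 and a ∈ I: r·a ∈ I? Yes

Yes, I is an ideal of ℤ_25


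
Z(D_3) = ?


Z(G) = {g ∈ G | gx = xg for all x ∈ G}
For odd n, Z(D_n) = {e}: no nontrivial rotation commutes with all reflections

Z(D_3) = {e}


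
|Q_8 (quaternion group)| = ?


Q_8 = {±1, ±i, ±j, ±k}
|Q_8| = 8

|Q_8 (quaternion group)| = 8


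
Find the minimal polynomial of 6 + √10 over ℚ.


Let α = 6 + √10. Then α - 6 = √10, so (α - 6)² = 10, giving α² - 12α + 26 = 0. Degree 2 and α ∉ ℚ, so this is the minimal polynomial.

Minimal polynomial: x² - 12x + 26


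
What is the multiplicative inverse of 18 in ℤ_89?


Use the extended Euclidean algorithm to write 1 = 18·s + 89·t; then s mod 89 is the inverse.
Euclidean algorithm:
  18 = 0·89 + 18
  89 = 4·18 + 17
  18 = 1·17 + 1
  17 = 17·1 + 0
gcd(18,89) = 1
Back-substitution gives: 18·(5) + 89·(-1) = 1
So 18⁻¹ ≡ 5 ≡ 5 (mod 89)
Check: 18 × 5 = 90 ≡ 1 (mod 89) ✓

18⁻¹ ≡ 5 (mod 89)


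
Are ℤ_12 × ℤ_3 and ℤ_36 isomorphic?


Comparing ℤ_12 × ℤ_3 and ℤ_36:
gcd(12,3) = 3 ≠ 1. Max element order in ℤ_12×ℤ_3 is lcm(12,3) = 12 < 36, so it has no element of order 36

No, ℤ_12 × ℤ_3 ≇ ℤ_36


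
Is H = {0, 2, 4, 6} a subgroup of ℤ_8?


Subgroup test for H = {0, 2, 4, 6} in (ℤ_8, +):
(1) 0 ∈ H? Yes
(2) Closure: for all a,b ∈ H, (a+b) mod 8 ∈ H? Yes
(3) Inverses: for all a ∈ H, -a mod 8 ∈ H? Yes

Yes, H is a subgroup of ℤ_8


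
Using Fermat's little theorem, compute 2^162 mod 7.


Fermat's little theorem: if p is prime and gcd(a,p)=1, then a^(p-1) ≡ 1 (mod p)
p = 7 is prime, gcd(2,7) = 1
Reduce exponent: 162 mod 6 = 0
So 2^162 ≡ 2^0 (mod 7)
2^0 = 1

2^162 ≡ 1 (mod 7)


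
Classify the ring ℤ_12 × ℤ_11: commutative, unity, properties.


Direct product ring; commutative with unity (1,1); but (1,0)·(0,1) = (0,0) gives zero divisors, so not an integral domain
Commutative: Yes
Integral domain: No
Has unity: Yes

ℤ_12 × ℤ_11: Commutative=Yes, Unity=Yes


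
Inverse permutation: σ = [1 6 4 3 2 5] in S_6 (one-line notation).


To find σ⁻¹, swap domain and range:
σ(1) = 1 → σ⁻¹(1) = 1
σ(2) = 6 → σ⁻¹(6) = 2
σ(3) = 4 → σ⁻¹(4) = 3
σ(4) = 3 → σ⁻¹(3) = 4
σ(5) = 2 → σ⁻¹(2) = 5
σ(6) = 5 → σ⁻¹(5) = 6

σ⁻¹ = [1 5 4 3 6 2]


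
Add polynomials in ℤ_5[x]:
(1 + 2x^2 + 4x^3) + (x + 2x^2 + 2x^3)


Add coefficients mod 5:
x^0: 1 + 0 = 1 (mod 5)
x^1: 0 + 1 = 1 (mod 5)
x^2: 2 + 2 = 4 (mod 5)
x^3: 4 + 2 = 1 (mod 5)
Result: 1 + x + 4x^2 + x^3

f + g = 1 + x + 4x^2 + x^3


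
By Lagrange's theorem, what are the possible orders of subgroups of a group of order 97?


Lagrange's theorem: |H| divides |G|
|G| = 97
Divisors of 97: 1, 97

Possible subgroup orders: {1, 97}


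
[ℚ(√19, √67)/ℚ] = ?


[ℚ(√19,√67):ℚ] = [ℚ(√19,√67):ℚ(√19)]·[ℚ(√19):ℚ] = 2·2 = 4

[ℚ(√19, √67)/ℚ] = 4


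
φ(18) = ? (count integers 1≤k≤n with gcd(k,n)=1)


φ(n) = count of k ∈ {1,...,n} with gcd(k,n)=1
Coprimes to 18: {1, 5, 7, 11, 13, 17}
Count: 6

φ(18) = 6


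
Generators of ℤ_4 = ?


g generates ℤ_n iff gcd(g,n) = 1
Checking each g ∈ {1,...,3}:
gcd(1,4) = 1
gcd(2,4) = 2
gcd(3,4) = 1
Generators: {1, 3}
Number of generators = φ(4) = 2

Generators of ℤ_4 = {1, 3}


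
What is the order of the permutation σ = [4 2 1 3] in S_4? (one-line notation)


Cycle decomposition: (1 4 3)
Cycle lengths: 3
Order = lcm(3) = 3

ord(σ) = 3


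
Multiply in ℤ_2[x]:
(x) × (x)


Expand and collect like terms; reduce coefficients mod 2:
x^0: 0·0 = 0 ≡ 0 (mod 2)
x^1: 0·1 + 1·0 = 0 ≡ 0 (mod 2)
x^2: 1·1 = 1 ≡ 1 (mod 2)
Result: x^2

f · g = x^2


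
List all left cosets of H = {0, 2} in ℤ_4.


H = {0, 2}, |H| = 2
Number of cosets = |G|/|H| = 4/2 = 2
0 + H = {0, 2}
1 + H = {1, 3}

Cosets: 0+H={0,2}; 1+H={1,3}


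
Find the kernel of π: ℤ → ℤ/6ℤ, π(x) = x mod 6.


Kernel = preimage of identity
ker(π) = multiples of 6 = 6ℤ

ker(π) = 6ℤ


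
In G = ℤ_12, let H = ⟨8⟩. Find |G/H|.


|⟨8⟩| = n / gcd(8, 12) = 12 / 4 = 3
H is normal (ℤ_12 is abelian).
|G/H| = |G| / |H| = 12 / 3 = 4

|G/H| = 4


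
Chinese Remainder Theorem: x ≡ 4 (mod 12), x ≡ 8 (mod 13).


m₁ = 12, m₂ = 13, gcd = 1, so CRT applies. M = m₁·m₂ = 156
Let M₁ = M/m₁ = 13, M₂ = M/m₂ = 12
Find y₁ ≡ M₁⁻¹ (mod m₁): 13⁻¹ ≡ 1 (mod 12)
Find y₂ ≡ M₂⁻¹ (mod m₂): 12⁻¹ ≡ 12 (mod 13)
x = a₁·M₁·y₁ + a₂·M₂·y₂ = 4·13·1 + 8·12·12 = 1204
Reduce mod 156: x ≡ 112
Check: 112 mod 12 = 4 ✓, 112 mod 13 = 8 ✓

x ≡ 112 (mod 156)


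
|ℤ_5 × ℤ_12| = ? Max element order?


|ℤ_5 × ℤ_12| = 5 × 12 = 60
Max element order = lcm(5,12) = 60
Cyclic? Yes (gcd=1)

|ℤ_5×ℤ_12| = 60, max element order = 60


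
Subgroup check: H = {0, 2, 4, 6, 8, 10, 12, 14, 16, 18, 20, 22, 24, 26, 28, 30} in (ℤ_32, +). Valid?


Subgroup test for H = {0, 2, 4, 6, 8, 10, 12, 14, 16, 18, 20, 22, 24, 26, 28, 30} in (ℤ_32, +):
(1) 0 ∈ H? Yes
(2) Closure: for all a,b ∈ H, (a+b) mod 32 ∈ H? Yes
(3) Inverses: for all a ∈ H, -a mod 32 ∈ H? Yes

Yes, H is a subgroup of ℤ_32


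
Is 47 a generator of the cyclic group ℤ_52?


g generates ℤ_n iff gcd(g, n) = 1
gcd(47, 52) = 1
Since gcd = 1, 47 is a generator.

Yes, 47 generates ℤ_52


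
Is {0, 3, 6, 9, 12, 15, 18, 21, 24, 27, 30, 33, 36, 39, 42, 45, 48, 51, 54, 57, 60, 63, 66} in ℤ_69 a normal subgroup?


H = {0, 3, 6, 9, 12, 15, 18, 21, 24, 27, 30, 33, 36, 39, 42, 45, 48, 51, 54, 57, 60, 63, 66} in ℤ_69
ℤ_69 is abelian; every subgroup of an abelian group is normal

Yes, normal subgroup


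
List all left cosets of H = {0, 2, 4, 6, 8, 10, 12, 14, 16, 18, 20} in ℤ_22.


H = {0, 2, 4, 6, 8, 10, 12, 14, 16, 18, 20}, |H| = 11
Number of cosets = |G|/|H| = 22/11 = 2
0 + H = {0, 2, 4, 6, 8, 10, 12, 14, 16, 18, 20}
1 + H = {1, 3, 5, 7, 9, 11, 13, 15, 17, 19, 21}

Cosets: 0+H={0,2,4,6,8,10,12,14,16,18,20}; 1+H={1,3,5,7,9,11,13,15,17,19,21}


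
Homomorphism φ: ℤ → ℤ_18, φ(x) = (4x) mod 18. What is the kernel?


Kernel = preimage of identity
ker(φ) = {x ∈ ℤ : 4x ≡ 0 (mod 18)}. gcd(4,18) = 2, so 4x ≡ 0 (mod 18) ⟺ x ≡ 0 (mod 18/2 = 9). Hence ker(φ) = 9ℤ

ker(φ) = 9ℤ


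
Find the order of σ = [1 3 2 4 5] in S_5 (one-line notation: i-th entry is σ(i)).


Cycle decomposition: (2 3)
Cycle lengths: 2
Order = lcm(2) = 2

ord(σ) = 2


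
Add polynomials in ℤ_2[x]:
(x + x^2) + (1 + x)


Add coefficients mod 2:
x^0: 0 + 1 = 1 (mod 2)
x^1: 1 + 1 = 0 (mod 2)
x^2: 1 + 0 = 1 (mod 2)
Result: 1 + x^2

f + g = 1 + x^2


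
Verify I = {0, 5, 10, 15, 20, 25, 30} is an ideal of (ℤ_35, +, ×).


Check ideal conditions for I = {0, 5, 10, 15, 20, 25, 30} in ℤ_35:
(1) I is an additive subgroup? Yes
(2) For r ∈ ℤ_35 and a ∈ I: r·a ∈ I? Yes

Yes, I is an ideal of ℤ_35


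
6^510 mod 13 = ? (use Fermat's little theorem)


Fermat's little theorem: if p is prime and gcd(a,p)=1, then a^(p-1) ≡ 1 (mod p)
p = 13 is prime, gcd(6,13) = 1
Reduce exponent: 510 mod 12 = 6
So 6^510 ≡ 6^6 (mod 13)
6^6 mod 13 = 12

6^510 ≡ 12 (mod 13)


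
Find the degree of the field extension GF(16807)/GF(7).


GF(16807) = GF(7^5), so the extension degree is 5

[GF(16807)/GF(7)] = 5


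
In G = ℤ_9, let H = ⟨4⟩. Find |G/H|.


|⟨4⟩| = n / gcd(4, 9) = 9 / 1 = 9
H is normal (ℤ_9 is abelian).
|G/H| = |G| / |H| = 9 / 9 = 1

|G/H| = 1


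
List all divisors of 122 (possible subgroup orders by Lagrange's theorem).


Lagrange's theorem: |H| divides |G|
|G| = 122
Divisors of 122: 1, 2, 61, 122

Possible subgroup orders: {1, 2, 61, 122}


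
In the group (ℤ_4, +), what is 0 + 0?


Operation: addition mod 4
0 + 0 = (a + b) mod 4 with a = 0, b = 0

0 + 0 = 0


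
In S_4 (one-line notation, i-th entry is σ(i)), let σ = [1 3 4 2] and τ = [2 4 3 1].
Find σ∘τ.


σ∘τ: apply τ first, then σ
1 →τ 2 →σ 3
2 →τ 4 →σ 2
3 →τ 3 →σ 4
4 →τ 1 →σ 1

σ∘τ = [3 2 4 1]


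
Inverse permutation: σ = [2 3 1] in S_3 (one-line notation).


To find σ⁻¹, swap domain and range:
σ(1) = 2 → σ⁻¹(2) = 1
σ(2) = 3 → σ⁻¹(3) = 2
σ(3) = 1 → σ⁻¹(1) = 3

σ⁻¹ = [3 1 2]


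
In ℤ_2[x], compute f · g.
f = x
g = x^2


Expand and collect like terms; reduce coefficients mod 2:
x^0: 0·0 = 0 ≡ 0 (mod 2)
x^1: 0·0 + 1·0 = 0 ≡ 0 (mod 2)
x^2: 0·1 + 1·0 = 0 ≡ 0 (mod 2)
x^3: 1·1 = 1 ≡ 1 (mod 2)
Result: x^3

f · g = x^3


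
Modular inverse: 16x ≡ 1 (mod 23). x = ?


Use the extended Euclidean algorithm to write 1 = 16·s + 23·t; then s mod 23 is the inverse.
Euclidean algorithm:
  16 = 0·23 + 16
  23 = 1·16 + 7
  16 = 2·7 + 2
  7 = 3·2 + 1
  2 = 2·1 + 0
gcd(16,23) = 1
Back-substitution gives: 16·(-10) + 23·(7) = 1
So 16⁻¹ ≡ -10 ≡ 13 (mod 23)
Check: 16 × 13 = 208 ≡ 1 (mod 23) ✓

16⁻¹ ≡ 13 (mod 23)


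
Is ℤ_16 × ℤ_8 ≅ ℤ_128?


Comparing ℤ_16 × ℤ_8 and ℤ_128:
gcd(16,8) = 8 ≠ 1. Max element order in ℤ_16×ℤ_8 is lcm(16,8) = 16 < 128, so it has no element of order 128

No, ℤ_16 × ℤ_8 ≇ ℤ_128


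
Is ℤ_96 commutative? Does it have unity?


ℤ_96 is a commutative ring with unity 1; 96 = 2×48 is composite, so 2·48 ≡ 0 gives zero divisors (not an integral domain)
Commutative: Yes
Integral domain: No
Has unity: Yes

ℤ_96: Commutative=Yes, Unity=Yes


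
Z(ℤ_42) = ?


Z(G) = {g ∈ G | gx = xg for all x ∈ G}
ℤ_42 is abelian, so Z(G) = G

Z(ℤ_42) = ℤ_42


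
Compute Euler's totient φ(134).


Factor n: 134 = 2 × 67
φ(n) = n · ∏(1 - 1/p) over distinct primes p | n
φ(134) = 134 · (1 - 1/2) · (1 - 1/67) = 66

φ(134) = 66


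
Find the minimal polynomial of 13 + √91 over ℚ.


Let α = 13 + √91. Then α - 13 = √91, so (α - 13)² = 91, giving α² - 26α + 78 = 0. Degree 2 and α ∉ ℚ, so this is the minimal polynomial.

Minimal polynomial: x² - 26x + 78


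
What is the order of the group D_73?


|D_n| = 2n (n rotations and n reflections)
|D_73| = 2×73 = 146

|D_73| = 146


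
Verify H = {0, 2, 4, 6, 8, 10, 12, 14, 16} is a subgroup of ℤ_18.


Subgroup test for H = {0, 2, 4, 6, 8, 10, 12, 14, 16} in (ℤ_18, +):
(1) 0 ∈ H? Yes
(2) Closure: for all a,b ∈ H, (a+b) mod 18 ∈ H? Yes
(3) Inverses: for all a ∈ H, -a mod 18 ∈ H? Yes

Yes, H is a subgroup of ℤ_18


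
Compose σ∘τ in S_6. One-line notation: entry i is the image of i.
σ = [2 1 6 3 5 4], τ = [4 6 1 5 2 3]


σ∘τ: apply τ first, then σ
1 →τ 4 →σ 3
2 →τ 6 →σ 4
3 →τ 1 →σ 2
4 →τ 5 →σ 5
5 →τ 2 →σ 1
6 →τ 3 →σ 6

σ∘τ = [3 4 2 5 1 6]


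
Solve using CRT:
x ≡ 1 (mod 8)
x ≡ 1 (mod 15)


m₁ = 8, m₂ = 15, gcd = 1, so CRT applies. M = m₁·m₂ = 120
Let M₁ = M/m₁ = 15, M₂ = M/m₂ = 8
Find y₁ ≡ M₁⁻¹ (mod m₁): 15⁻¹ ≡ 7 (mod 8)
Find y₂ ≡ M₂⁻¹ (mod m₂): 8⁻¹ ≡ 2 (mod 15)
x = a₁·M₁·y₁ + a₂·M₂·y₂ = 1·15·7 + 1·8·2 = 121
Reduce mod 120: x ≡ 1
Check: 1 mod 8 = 1 ✓, 1 mod 15 = 1 ✓

x ≡ 1 (mod 120)


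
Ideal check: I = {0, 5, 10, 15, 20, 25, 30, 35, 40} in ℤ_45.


Check ideal conditions for I = {0, 5, 10, 15, 20, 25, 30, 35, 40} in ℤ_45:
(1) I is an additive subgroup? Yes
(2) For r ∈ ℤ_45 and a ∈ I: r·a ∈ I? Yes

Yes, I is an ideal of ℤ_45


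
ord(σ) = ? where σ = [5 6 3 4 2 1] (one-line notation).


Cycle decomposition: (1 5 2 6)
Cycle lengths: 4
Order = lcm(4) = 4

ord(σ) = 4


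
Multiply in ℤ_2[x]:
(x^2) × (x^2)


Expand and collect like terms; reduce coefficients mod 2:
x^0: 0·0 = 0 ≡ 0 (mod 2)
x^1: 0·0 + 0·0 = 0 ≡ 0 (mod 2)
x^2: 0·1 + 0·0 + 1·0 = 0 ≡ 0 (mod 2)
x^3: 0·1 + 1·0 = 0 ≡ 0 (mod 2)
x^4: 1·1 = 1 ≡ 1 (mod 2)
Result: x^4

f · g = x^4


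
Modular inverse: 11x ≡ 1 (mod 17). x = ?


Use the extended Euclidean algorithm to write 1 = 11·s + 17·t; then s mod 17 is the inverse.
Euclidean algorithm:
  11 = 0·17 + 11
  17 = 1·11 + 6
  11 = 1·6 + 5
  6 = 1·5 + 1
  5 = 5·1 + 0
gcd(11,17) = 1
Back-substitution gives: 11·(-3) + 17·(2) = 1
So 11⁻¹ ≡ -3 ≡ 14 (mod 17)
Check: 11 × 14 = 154 ≡ 1 (mod 17) ✓

11⁻¹ ≡ 14 (mod 17)


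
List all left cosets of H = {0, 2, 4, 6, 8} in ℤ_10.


H = {0, 2, 4, 6, 8}, |H| = 5
Number of cosets = |G|/|H| = 10/5 = 2
0 + H = {0, 2, 4, 6, 8}
1 + H = {1, 3, 5, 7, 9}

Cosets: 0+H={0,2,4,6,8}; 1+H={1,3,5,7,9}


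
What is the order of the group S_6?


|S_n| = n! (number of permutations of n symbols)
|S_6| = 6! = 720

|S_6| = 720


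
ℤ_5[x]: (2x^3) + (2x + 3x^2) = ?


Add coefficients mod 5:
x^0: 0 + 0 = 0 (mod 5)
x^1: 0 + 2 = 2 (mod 5)
x^2: 0 + 3 = 3 (mod 5)
x^3: 2 + 0 = 2 (mod 5)
Result: 2x + 3x^2 + 2x^3

f + g = 2x + 3x^2 + 2x^3


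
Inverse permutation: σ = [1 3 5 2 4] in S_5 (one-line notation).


To find σ⁻¹, swap domain and range:
σ(1) = 1 → σ⁻¹(1) = 1
σ(2) = 3 → σ⁻¹(3) = 2
σ(3) = 5 → σ⁻¹(5) = 3
σ(4) = 2 → σ⁻¹(2) = 4
σ(5) = 4 → σ⁻¹(4) = 5

σ⁻¹ = [1 4 2 5 3]


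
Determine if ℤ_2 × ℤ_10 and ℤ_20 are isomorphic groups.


Comparing ℤ_2 × ℤ_10 and ℤ_20:
gcd(2,10) = 2 ≠ 1. Max element order in ℤ_2×ℤ_10 is lcm(2,10) = 10 < 20, so it has no element of order 20

No, ℤ_2 × ℤ_10 ≇ ℤ_20


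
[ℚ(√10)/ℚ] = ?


√10 has minimal polynomial x² - 10 (irreducible over ℚ since 10 is squarefree)

[ℚ(√10)/ℚ] = 2


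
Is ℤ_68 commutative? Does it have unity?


ℤ_68 is a commutative ring with unity 1; 68 = 2×34 is composite, so 2·34 ≡ 0 gives zero divisors (not an integral domain)
Commutative: Yes
Integral domain: No
Has unity: Yes

ℤ_68: Commutative=Yes, Unity=Yes


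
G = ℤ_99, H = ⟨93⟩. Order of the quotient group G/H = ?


|⟨93⟩| = n / gcd(93, 99) = 99 / 3 = 33
H is normal (ℤ_99 is abelian).
|G/H| = |G| / |H| = 99 / 33 = 3

|G/H| = 3


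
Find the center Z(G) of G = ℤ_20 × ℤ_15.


Z(G) = {g ∈ G | gx = xg for all x ∈ G}
Direct product of abelian groups is abelian, so Z(G) = G

Z(ℤ_20 × ℤ_15) = ℤ_20 × ℤ_15


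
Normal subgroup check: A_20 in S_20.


H = A_20 in S_20
A_20 has index 2 in S_20, and every subgroup of index 2 is normal

Yes, normal subgroup


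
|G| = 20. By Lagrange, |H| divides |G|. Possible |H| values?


Lagrange's theorem: |H| divides |G|
|G| = 20
Divisors of 20: 1, 2, 4, 5, 10, 20

Possible subgroup orders: {1, 2, 4, 5, 10, 20}


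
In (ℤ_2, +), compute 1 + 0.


Operation: addition mod 2
1 + 0 = (a + b) mod 2 with a = 1, b = 0

1 + 0 = 1


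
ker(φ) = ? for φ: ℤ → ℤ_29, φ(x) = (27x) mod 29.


Kernel = preimage of identity
ker(φ) = {x ∈ ℤ : 27x ≡ 0 (mod 29)}. gcd(27,29) = 1, so 27x ≡ 0 (mod 29) ⟺ x ≡ 0 (mod 29/1 = 29). Hence ker(φ) = 29ℤ

ker(φ) = 29ℤ


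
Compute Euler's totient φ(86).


Factor n: 86 = 2 × 43
φ(n) = n · ∏(1 - 1/p) over distinct primes p | n
φ(86) = 86 · (1 - 1/2) · (1 - 1/43) = 42

φ(86) = 42


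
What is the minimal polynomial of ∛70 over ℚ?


∛70 satisfies x³ - 70 = 0, irreducible over ℚ (no rational root; 70 is not a perfect cube)

Minimal polynomial: x³ - 70


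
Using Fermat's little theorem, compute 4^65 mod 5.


Fermat's little theorem: if p is prime and gcd(a,p)=1, then a^(p-1) ≡ 1 (mod p)
p = 5 is prime, gcd(4,5) = 1
Reduce exponent: 65 mod 4 = 1
So 4^65 ≡ 4^1 (mod 5)
4^1 mod 5 = 4

4^65 ≡ 4 (mod 5)


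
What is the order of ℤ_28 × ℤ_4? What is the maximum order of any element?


|ℤ_28 × ℤ_4| = 28 × 4 = 112
Max element order = lcm(28,4) = 28
Cyclic? No (gcd=4)

|ℤ_28×ℤ_4| = 112, max element order = 28


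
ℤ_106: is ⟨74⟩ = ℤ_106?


g generates ℤ_n iff gcd(g, n) = 1
gcd(74, 106) = 2
Since gcd = 2 ≠ 1, ⟨74⟩ has order 53 < 106, so 74 is not a generator.

No, 74 does not generate ℤ_106


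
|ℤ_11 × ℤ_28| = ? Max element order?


|ℤ_11 × ℤ_28| = 11 × 28 = 308
Max element order = lcm(11,28) = 308
Cyclic? Yes (gcd=1)

|ℤ_11×ℤ_28| = 308, max element order = 308


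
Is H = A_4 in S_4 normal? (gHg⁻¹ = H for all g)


H = A_4 in S_4
A_4 has index 2 in S_4, and every subgroup of index 2 is normal

Yes, normal subgroup


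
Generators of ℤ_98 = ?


g generates ℤ_n iff gcd(g,n) = 1
Prime factors of 98: 2, 7
Generators are g ∈ {1,...,97} not divisible by any of these primes.
Generators: {1, 3, 5, 9, 11, 13, 15, 17, 19, 23, 25, 27, 29, 31, 33, 37, 39, 41, 43, 45, 47, 51, 53, 55, 57, 59, 61, 65, 67, 69, 71, 73, 75, 79, 81, 83, 85, 87, 89, 93, 95, 97}
Number of generators = φ(98) = 42

Generators of ℤ_98 = {1, 3, 5, 9, 11, 13, 15, 17, 19, 23, 25, 27, 29, 31, 33, 37, 39, 41, 43, 45, 47, 51, 53, 55, 57, 59, 61, 65, 67, 69, 71, 73, 75, 79, 81, 83, 85, 87, 89, 93, 95, 97}


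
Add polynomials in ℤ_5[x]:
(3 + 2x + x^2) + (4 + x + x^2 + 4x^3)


Add coefficients mod 5:
x^0: 3 + 4 = 2 (mod 5)
x^1: 2 + 1 = 3 (mod 5)
x^2: 1 + 1 = 2 (mod 5)
x^3: 0 + 4 = 4 (mod 5)
Result: 2 + 3x + 2x^2 + 4x^3

f + g = 2 + 3x + 2x^2 + 4x^3


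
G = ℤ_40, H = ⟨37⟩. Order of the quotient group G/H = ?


|⟨37⟩| = n / gcd(37, 40) = 40 / 1 = 40
H is normal (ℤ_40 is abelian).
|G/H| = |G| / |H| = 40 / 40 = 1

|G/H| = 1


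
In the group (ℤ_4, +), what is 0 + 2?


Operation: addition mod 4
0 + 2 = (a + b) mod 4 with a = 0, b = 2

0 + 2 = 2


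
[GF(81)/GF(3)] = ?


GF(81) = GF(3^4), so the extension degree is 4

[GF(81)/GF(3)] = 4


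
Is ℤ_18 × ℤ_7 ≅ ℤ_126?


Comparing ℤ_18 × ℤ_7 and ℤ_126:
gcd(18,7) = 1, so ℤ_18 × ℤ_7 ≅ ℤ_126 (CRT)

Yes, ℤ_18 × ℤ_7 ≅ ℤ_126


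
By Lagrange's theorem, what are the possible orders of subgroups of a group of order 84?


Lagrange's theorem: |H| divides |G|
|G| = 84
Divisors of 84: 1, 2, 3, 4, 6, 7, 12, 14, 21, 28, 42, 84

Possible subgroup orders: {1, 2, 3, 4, 6, 7, 12, 14, 21, 28, 42, 84}


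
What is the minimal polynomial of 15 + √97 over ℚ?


Let α = 15 + √97. Then α - 15 = √97, so (α - 15)² = 97, giving α² - 30α + 128 = 0. Degree 2 and α ∉ ℚ, so this is the minimal polynomial.

Minimal polynomial: x² - 30x + 128


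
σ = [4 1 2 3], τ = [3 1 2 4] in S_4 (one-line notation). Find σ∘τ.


σ∘τ: apply τ first, then σ
1 →τ 3 →σ 2
2 →τ 1 →σ 4
3 →τ 2 →σ 1
4 →τ 4 →σ 3

σ∘τ = [2 4 1 3]


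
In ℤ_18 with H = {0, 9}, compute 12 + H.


12 + H = {12 + h (mod 18) : h ∈ H}
12+0=12, 12+9=3
12 + H = {3, 12} = 3 + H

12 + H = {3, 12}


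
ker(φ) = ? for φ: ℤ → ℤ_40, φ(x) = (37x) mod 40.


Kernel = preimage of identity
ker(φ) = {x ∈ ℤ : 37x ≡ 0 (mod 40)}. gcd(37,40) = 1, so 37x ≡ 0 (mod 40) ⟺ x ≡ 0 (mod 40/1 = 40). Hence ker(φ) = 40ℤ

ker(φ) = 40ℤ


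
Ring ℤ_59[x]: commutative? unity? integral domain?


ℤ_59 is a field (n prime), so ℤ_59[x] is a commutative integral domain with unity
Commutative: Yes
Integral domain: Yes
Has unity: Yes

ℤ_59[x]: Commutative=Yes, Unity=Yes


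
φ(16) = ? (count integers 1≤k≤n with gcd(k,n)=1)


φ(n) = count of k ∈ {1,...,n} with gcd(k,n)=1
Coprimes to 16: {1, 3, 5, 7, 9, 11, 13, 15}
Count: 8

φ(16) = 8


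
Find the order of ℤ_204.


ℤ_n has n elements.

|ℤ_204| = 204


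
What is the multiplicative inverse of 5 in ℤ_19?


Use the extended Euclidean algorithm to write 1 = 5·s + 19·t; then s mod 19 is the inverse.
Euclidean algorithm:
  5 = 0·19 + 5
  19 = 3·5 + 4
  5 = 1·4 + 1
  4 = 4·1 + 0
gcd(5,19) = 1
Back-substitution gives: 5·(4) + 19·(-1) = 1
So 5⁻¹ ≡ 4 ≡ 4 (mod 19)
Check: 5 × 4 = 20 ≡ 1 (mod 19) ✓

5⁻¹ ≡ 4 (mod 19)


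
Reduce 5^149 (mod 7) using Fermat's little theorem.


Fermat's little theorem: if p is prime and gcd(a,p)=1, then a^(p-1) ≡ 1 (mod p)
p = 7 is prime, gcd(5,7) = 1
Reduce exponent: 149 mod 6 = 5
So 5^149 ≡ 5^5 (mod 7)
5^5 mod 7 = 3

5^149 ≡ 3 (mod 7)


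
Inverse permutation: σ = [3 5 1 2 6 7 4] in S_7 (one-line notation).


To find σ⁻¹, swap domain and range:
σ(1) = 3 → σ⁻¹(3) = 1
σ(2) = 5 → σ⁻¹(5) = 2
σ(3) = 1 → σ⁻¹(1) = 3
σ(4) = 2 → σ⁻¹(2) = 4
σ(5) = 6 → σ⁻¹(6) = 5
σ(6) = 7 → σ⁻¹(7) = 6
σ(7) = 4 → σ⁻¹(4) = 7

σ⁻¹ = [3 4 1 7 2 5 6]


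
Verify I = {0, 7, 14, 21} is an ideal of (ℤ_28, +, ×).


Check ideal conditions for I = {0, 7, 14, 21} in ℤ_28:
(1) I is an additive subgroup? Yes
(2) For r ∈ ℤ_28 and a ∈ I: r·a ∈ I? Yes

Yes, I is an ideal of ℤ_28


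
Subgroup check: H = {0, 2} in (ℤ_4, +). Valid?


Subgroup test for H = {0, 2} in (ℤ_4, +):
(1) 0 ∈ H? Yes
(2) Closure: for all a,b ∈ H, (a+b) mod 4 ∈ H? Yes
(3) Inverses: for all a ∈ H, -a mod 4 ∈ H? Yes

Yes, H is a subgroup of ℤ_4


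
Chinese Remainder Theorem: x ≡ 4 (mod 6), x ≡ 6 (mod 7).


m₁ = 6, m₂ = 7, gcd = 1, so CRT applies. M = m₁·m₂ = 42
Let M₁ = M/m₁ = 7, M₂ = M/m₂ = 6
Find y₁ ≡ M₁⁻¹ (mod m₁): 7⁻¹ ≡ 1 (mod 6)
Find y₂ ≡ M₂⁻¹ (mod m₂): 6⁻¹ ≡ 6 (mod 7)
x = a₁·M₁·y₁ + a₂·M₂·y₂ = 4·7·1 + 6·6·6 = 244
Reduce mod 42: x ≡ 34
Check: 34 mod 6 = 4 ✓, 34 mod 7 = 6 ✓

x ≡ 34 (mod 42)


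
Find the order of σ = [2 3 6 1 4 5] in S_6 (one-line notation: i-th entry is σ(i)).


Cycle decomposition: (1 2 3 6 5 4)
Cycle lengths: 6
Order = lcm(6) = 6

ord(σ) = 6


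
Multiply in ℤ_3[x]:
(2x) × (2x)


Expand and collect like terms; reduce coefficients mod 3:
x^0: 0·0 = 0 ≡ 0 (mod 3)
x^1: 0·2 + 2·0 = 0 ≡ 0 (mod 3)
x^2: 2·2 = 4 ≡ 1 (mod 3)
Result: x^2

f · g = x^2
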